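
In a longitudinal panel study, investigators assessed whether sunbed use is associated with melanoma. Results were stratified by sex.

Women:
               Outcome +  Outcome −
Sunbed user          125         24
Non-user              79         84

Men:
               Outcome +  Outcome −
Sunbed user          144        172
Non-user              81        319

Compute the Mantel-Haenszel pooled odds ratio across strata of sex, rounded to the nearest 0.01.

OR_MH = Σ(aᵢdᵢ/nᵢ) / Σ(bᵢcᵢ/nᵢ), where nᵢ is the stratum total.
Stratum 1 (Women): n = 312; a·d/n = 125·84/312 = 33.6538; b·c/n = 24·79/312 = 6.0769
Stratum 2 (Men): n = 716; a·d/n = 144·319/716 = 64.1564; b·c/n = 172·81/716 = 19.4581
OR_MH = (33.6538 + 64.1564) / (6.0769 + 19.4581) = 97.8103 / 25.5350 = 3.83044

3.83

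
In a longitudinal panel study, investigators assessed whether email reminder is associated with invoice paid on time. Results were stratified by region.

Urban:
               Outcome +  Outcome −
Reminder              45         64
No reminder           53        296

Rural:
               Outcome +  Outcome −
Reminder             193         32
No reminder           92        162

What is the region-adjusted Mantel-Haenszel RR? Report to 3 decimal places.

2.447

RR_MH = Σ(aᵢ·n₀ᵢ/nᵢ) / Σ(cᵢ·n₁ᵢ/nᵢ), with n₁ᵢ = aᵢ+bᵢ (exposed), n₀ᵢ = cᵢ+dᵢ (unexposed), nᵢ = n₁ᵢ+n₀ᵢ.
Stratum 1 (Urban): n₁ = 109, n₀ = 349, n = 458; a·n₀/n = 45·349/458 = 34.2904; c·n₁/n = 53·109/458 = 12.6135
Stratum 2 (Rural): n₁ = 225, n₀ = 254, n = 479; a·n₀/n = 193·254/479 = 102.3424; c·n₁/n = 92·225/479 = 43.2150
RR_MH = (34.2904 + 102.3424) / (12.6135 + 43.2150) = 136.6328 / 55.8286 = 2.44736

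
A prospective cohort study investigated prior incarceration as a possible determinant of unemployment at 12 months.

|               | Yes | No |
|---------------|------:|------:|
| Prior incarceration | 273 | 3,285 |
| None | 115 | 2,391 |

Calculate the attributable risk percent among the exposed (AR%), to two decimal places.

40.19

Cells: a = 273, b = 3285, c = 115, d = 2391.
Risk in exposed = 273/3558 = 0.07673; risk in unexposed = 115/2506 = 0.04589.
RR = 0.07673/0.04589 = 1.67201
AR% = (RR − 1)/RR × 100 = (1.67201 − 1)/1.67201 × 100 = 40.1919%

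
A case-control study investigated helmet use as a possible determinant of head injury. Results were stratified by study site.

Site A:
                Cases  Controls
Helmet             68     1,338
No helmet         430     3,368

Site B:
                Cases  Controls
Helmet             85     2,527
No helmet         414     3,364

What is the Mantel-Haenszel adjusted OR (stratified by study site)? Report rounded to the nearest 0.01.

0.32

OR_MH = Σ(aᵢdᵢ/nᵢ) / Σ(bᵢcᵢ/nᵢ), where nᵢ is the stratum total.
Stratum 1 (Site A): n = 5204; a·d/n = 68·3368/5204 = 44.0092; b·c/n = 1338·430/5204 = 110.5573
Stratum 2 (Site B): n = 6390; a·d/n = 85·3364/6390 = 44.7480; b·c/n = 2527·414/6390 = 163.7211
OR_MH = (44.0092 + 44.7480) / (110.5573 + 163.7211) = 88.7573 / 274.2784 = 0.32360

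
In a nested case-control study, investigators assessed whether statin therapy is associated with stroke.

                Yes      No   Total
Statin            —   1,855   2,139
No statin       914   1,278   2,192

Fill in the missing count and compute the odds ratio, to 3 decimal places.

The missing cell is in the exposed row: 2139 − 1855 = 284.
So a = 284, b = 1855, c = 914, d = 1278.
OR = (a·d)/(b·c) = (284 × 1278) / (1855 × 914) = 362952 / 1695470 = 0.21407

0.214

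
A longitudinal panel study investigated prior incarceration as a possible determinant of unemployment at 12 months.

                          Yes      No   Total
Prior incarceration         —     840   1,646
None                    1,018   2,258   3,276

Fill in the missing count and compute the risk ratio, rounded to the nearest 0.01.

1.58

The missing cell is in the exposed row: 1646 − 840 = 806.
So a = 806, b = 840, c = 1018, d = 2258.
RR = [a/(a+b)] / [c/(c+d)] = (806/1646) / (1018/3276) = 0.48967/0.31074 = 1.57580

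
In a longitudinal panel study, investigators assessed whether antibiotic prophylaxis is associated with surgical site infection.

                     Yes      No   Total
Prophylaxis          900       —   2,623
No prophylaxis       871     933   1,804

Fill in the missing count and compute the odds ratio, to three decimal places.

0.560

The missing cell is in the exposed row: 2623 − 900 = 1723.
So a = 900, b = 1723, c = 871, d = 933.
OR = (a·d)/(b·c) = (900 × 933) / (1723 × 871) = 839700 / 1500733 = 0.55953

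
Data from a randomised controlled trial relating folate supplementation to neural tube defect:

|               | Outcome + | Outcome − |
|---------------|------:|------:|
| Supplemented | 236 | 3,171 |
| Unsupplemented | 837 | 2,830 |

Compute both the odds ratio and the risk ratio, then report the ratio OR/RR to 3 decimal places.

0.829

Cells: a = 236, b = 3171, c = 837, d = 2830.
OR = (236·2830)/(3171·837) = 667880/2654127 = 0.25164
Risk in exposed = 236/3407 = 0.06927; risk in unexposed = 837/3667 = 0.22825; RR = 0.30348
OR/RR = 0.25164 / 0.30348 = 0.82918
The outcome is not rare, so the OR lies further from 1 than the RR.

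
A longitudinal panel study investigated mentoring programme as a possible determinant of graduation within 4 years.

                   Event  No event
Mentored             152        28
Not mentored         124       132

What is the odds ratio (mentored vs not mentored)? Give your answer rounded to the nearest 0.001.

5.779

Cells: a = 152, b = 28, c = 124, d = 132.
OR = (a·d)/(b·c) = (152 × 132) / (28 × 124) = 20064 / 3472 = 5.77880
The odds of graduation within 4 years are about 5.78 times as high in the mentored group.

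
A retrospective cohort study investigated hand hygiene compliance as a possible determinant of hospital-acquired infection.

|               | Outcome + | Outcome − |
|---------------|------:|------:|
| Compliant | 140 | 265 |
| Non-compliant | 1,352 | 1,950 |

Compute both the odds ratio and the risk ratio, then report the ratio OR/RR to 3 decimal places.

0.903

Cells: a = 140, b = 265, c = 1352, d = 1950.
OR = (140·1950)/(265·1352) = 273000/358280 = 0.76197
Risk in exposed = 140/405 = 0.34568; risk in unexposed = 1352/3302 = 0.40945; RR = 0.84425
OR/RR = 0.76197 / 0.84425 = 0.90254
The outcome is not rare, so the OR lies further from 1 than the RR.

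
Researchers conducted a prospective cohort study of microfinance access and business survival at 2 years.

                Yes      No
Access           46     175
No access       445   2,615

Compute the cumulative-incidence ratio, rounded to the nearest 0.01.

Cells: a = 46, b = 175, c = 445, d = 2615.
Risk in exposed = 46/221 = 0.20814; risk in unexposed = 445/3060 = 0.14542.
RR = 0.20814 / 0.14542 = 1.43129
The risk among the exposed is 1.43 times that among the unexposed.

1.43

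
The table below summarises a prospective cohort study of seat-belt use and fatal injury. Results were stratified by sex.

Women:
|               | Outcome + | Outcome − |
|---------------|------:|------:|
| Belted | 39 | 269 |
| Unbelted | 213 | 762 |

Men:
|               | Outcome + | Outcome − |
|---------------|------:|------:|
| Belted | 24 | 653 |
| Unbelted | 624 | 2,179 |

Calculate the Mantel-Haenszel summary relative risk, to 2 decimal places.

RR_MH = Σ(aᵢ·n₀ᵢ/nᵢ) / Σ(cᵢ·n₁ᵢ/nᵢ), with n₁ᵢ = aᵢ+bᵢ (exposed), n₀ᵢ = cᵢ+dᵢ (unexposed), nᵢ = n₁ᵢ+n₀ᵢ.
Stratum 1 (Women): n₁ = 308, n₀ = 975, n = 1283; a·n₀/n = 39·975/1283 = 29.6376; c·n₁/n = 213·308/1283 = 51.1333
Stratum 2 (Men): n₁ = 677, n₀ = 2803, n = 3480; a·n₀/n = 24·2803/3480 = 19.3310; c·n₁/n = 624·677/3480 = 121.3931
RR_MH = (29.6376 + 19.3310) / (51.1333 + 121.3931) = 48.9686 / 172.5264 = 0.28383

0.28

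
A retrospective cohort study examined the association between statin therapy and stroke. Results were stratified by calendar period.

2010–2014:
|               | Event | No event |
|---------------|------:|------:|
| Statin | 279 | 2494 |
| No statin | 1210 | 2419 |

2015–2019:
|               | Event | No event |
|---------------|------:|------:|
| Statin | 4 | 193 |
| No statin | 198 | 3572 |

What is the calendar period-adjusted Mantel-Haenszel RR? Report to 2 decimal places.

0.30

RR_MH = Σ(aᵢ·n₀ᵢ/nᵢ) / Σ(cᵢ·n₁ᵢ/nᵢ), with n₁ᵢ = aᵢ+bᵢ (exposed), n₀ᵢ = cᵢ+dᵢ (unexposed), nᵢ = n₁ᵢ+n₀ᵢ.
Stratum 1 (2010–2014): n₁ = 2773, n₀ = 3629, n = 6402; a·n₀/n = 279·3629/6402 = 158.1523; c·n₁/n = 1210·2773/6402 = 524.1065
Stratum 2 (2015–2019): n₁ = 197, n₀ = 3770, n = 3967; a·n₀/n = 4·3770/3967 = 3.8014; c·n₁/n = 198·197/3967 = 9.8326
RR_MH = (158.1523 + 3.8014) / (524.1065 + 9.8326) = 161.9537 / 533.9391 = 0.30332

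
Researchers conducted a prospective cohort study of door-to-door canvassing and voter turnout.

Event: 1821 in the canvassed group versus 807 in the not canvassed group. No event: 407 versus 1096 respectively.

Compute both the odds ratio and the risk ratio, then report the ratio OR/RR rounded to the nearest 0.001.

3.153

From the description: a = 1821, b = 407, c = 807, d = 1096.
OR = (1821·1096)/(407·807) = 1995816/328449 = 6.07649
Risk in exposed = 1821/2228 = 0.81732; risk in unexposed = 807/1903 = 0.42407; RR = 1.92735
OR/RR = 6.07649 / 1.92735 = 3.15277
The outcome is not rare, so the OR lies further from 1 than the RR.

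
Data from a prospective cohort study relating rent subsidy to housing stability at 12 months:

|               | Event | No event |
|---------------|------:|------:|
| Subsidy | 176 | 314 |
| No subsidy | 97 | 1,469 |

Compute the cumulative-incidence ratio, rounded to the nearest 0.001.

Cells: a = 176, b = 314, c = 97, d = 1469.
Risk in exposed = 176/490 = 0.35918; risk in unexposed = 97/1566 = 0.06194.
RR = 0.35918 / 0.06194 = 5.79878
The risk among the exposed is 5.80 times that among the unexposed.

5.799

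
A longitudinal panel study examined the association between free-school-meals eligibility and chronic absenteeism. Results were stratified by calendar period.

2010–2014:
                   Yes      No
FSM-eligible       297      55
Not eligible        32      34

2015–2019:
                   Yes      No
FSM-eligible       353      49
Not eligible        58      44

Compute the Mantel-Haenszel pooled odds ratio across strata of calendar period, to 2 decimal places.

OR_MH = Σ(aᵢdᵢ/nᵢ) / Σ(bᵢcᵢ/nᵢ), where nᵢ is the stratum total.
Stratum 1 (2010–2014): n = 418; a·d/n = 297·34/418 = 24.1579; b·c/n = 55·32/418 = 4.2105
Stratum 2 (2015–2019): n = 504; a·d/n = 353·44/504 = 30.8175; b·c/n = 49·58/504 = 5.6389
OR_MH = (24.1579 + 30.8175) / (4.2105 + 5.6389) = 54.9754 / 9.8494 = 5.58159

5.58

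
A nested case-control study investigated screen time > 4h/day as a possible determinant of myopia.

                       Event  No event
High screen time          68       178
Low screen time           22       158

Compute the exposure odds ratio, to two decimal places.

2.74

Cells: a = 68, b = 178, c = 22, d = 158.
OR = (a·d)/(b·c) = (68 × 158) / (178 × 22) = 10744 / 3916 = 2.74362
The odds of myopia are about 2.74 times as high in the high screen time group.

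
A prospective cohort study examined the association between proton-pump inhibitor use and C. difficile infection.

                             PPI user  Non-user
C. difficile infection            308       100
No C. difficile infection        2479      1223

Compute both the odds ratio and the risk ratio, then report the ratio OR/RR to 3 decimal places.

Reading the table with exposure as columns: a = 308 (PPI user, case), b = 2479 (PPI user, non-case), c = 100 (Non-user, case), d = 1223.
OR = (308·1223)/(2479·100) = 376684/247900 = 1.51950
Risk in exposed = 308/2787 = 0.11051; risk in unexposed = 100/1323 = 0.07559; RR = 1.46209
OR/RR = 1.51950 / 1.46209 = 1.03927
The outcome is not rare, so the OR lies further from 1 than the RR.

1.039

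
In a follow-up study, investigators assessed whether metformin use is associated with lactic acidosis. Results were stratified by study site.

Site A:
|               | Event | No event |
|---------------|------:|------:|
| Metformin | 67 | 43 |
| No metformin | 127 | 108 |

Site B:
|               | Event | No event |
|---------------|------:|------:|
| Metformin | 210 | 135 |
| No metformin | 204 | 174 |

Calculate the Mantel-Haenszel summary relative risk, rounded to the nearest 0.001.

1.128

RR_MH = Σ(aᵢ·n₀ᵢ/nᵢ) / Σ(cᵢ·n₁ᵢ/nᵢ), with n₁ᵢ = aᵢ+bᵢ (exposed), n₀ᵢ = cᵢ+dᵢ (unexposed), nᵢ = n₁ᵢ+n₀ᵢ.
Stratum 1 (Site A): n₁ = 110, n₀ = 235, n = 345; a·n₀/n = 67·235/345 = 45.6377; c·n₁/n = 127·110/345 = 40.4928
Stratum 2 (Site B): n₁ = 345, n₀ = 378, n = 723; a·n₀/n = 210·378/723 = 109.7925; c·n₁/n = 204·345/723 = 97.3444
RR_MH = (45.6377 + 109.7925) / (40.4928 + 97.3444) = 155.4302 / 137.8372 = 1.12764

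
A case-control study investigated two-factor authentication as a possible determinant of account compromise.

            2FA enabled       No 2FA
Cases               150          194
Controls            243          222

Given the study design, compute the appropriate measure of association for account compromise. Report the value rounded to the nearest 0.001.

0.706

Reading the table with exposure as columns: a = 150 (2FA enabled, case), b = 243 (2FA enabled, non-case), c = 194 (No 2FA, case), d = 222.
This is a case-control study: participants were sampled on outcome status, so risks in the source population cannot be estimated directly — relative risk is not valid here. The odds ratio is the appropriate measure.
OR = (a·d)/(b·c) = (150 × 222) / (243 × 194) = 33300 / 47142 = 0.70638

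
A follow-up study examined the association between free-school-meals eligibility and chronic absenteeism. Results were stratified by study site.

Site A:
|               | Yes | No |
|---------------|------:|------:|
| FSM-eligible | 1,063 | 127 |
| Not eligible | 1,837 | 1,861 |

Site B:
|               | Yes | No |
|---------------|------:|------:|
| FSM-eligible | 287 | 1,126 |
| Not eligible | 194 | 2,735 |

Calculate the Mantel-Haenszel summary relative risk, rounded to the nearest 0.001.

1.955

RR_MH = Σ(aᵢ·n₀ᵢ/nᵢ) / Σ(cᵢ·n₁ᵢ/nᵢ), with n₁ᵢ = aᵢ+bᵢ (exposed), n₀ᵢ = cᵢ+dᵢ (unexposed), nᵢ = n₁ᵢ+n₀ᵢ.
Stratum 1 (Site A): n₁ = 1190, n₀ = 3698, n = 4888; a·n₀/n = 1063·3698/4888 = 804.2091; c·n₁/n = 1837·1190/4888 = 447.2238
Stratum 2 (Site B): n₁ = 1413, n₀ = 2929, n = 4342; a·n₀/n = 287·2929/4342 = 193.6027; c·n₁/n = 194·1413/4342 = 63.1327
RR_MH = (804.2091 + 193.6027) / (447.2238 + 63.1327) = 997.8118 / 510.3565 = 1.95513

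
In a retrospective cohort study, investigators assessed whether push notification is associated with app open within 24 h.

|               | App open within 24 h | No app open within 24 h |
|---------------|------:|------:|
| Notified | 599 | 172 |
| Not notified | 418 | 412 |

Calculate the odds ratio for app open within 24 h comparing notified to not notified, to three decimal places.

Cells: a = 599, b = 172, c = 418, d = 412.
OR = (a·d)/(b·c) = (599 × 412) / (172 × 418) = 246788 / 71896 = 3.43257
The odds of app open within 24 h are about 3.43 times as high in the notified group.

3.433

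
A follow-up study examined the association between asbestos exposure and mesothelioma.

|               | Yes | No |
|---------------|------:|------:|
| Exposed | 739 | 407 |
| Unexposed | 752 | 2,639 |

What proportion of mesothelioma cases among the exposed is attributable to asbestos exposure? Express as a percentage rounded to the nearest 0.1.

Cells: a = 739, b = 407, c = 752, d = 2639.
Risk in exposed = 739/1146 = 0.64485; risk in unexposed = 752/3391 = 0.22176.
RR = 0.64485/0.22176 = 2.90784
AR% = (RR − 1)/RR × 100 = (2.90784 − 1)/2.90784 × 100 = 65.6102%

65.6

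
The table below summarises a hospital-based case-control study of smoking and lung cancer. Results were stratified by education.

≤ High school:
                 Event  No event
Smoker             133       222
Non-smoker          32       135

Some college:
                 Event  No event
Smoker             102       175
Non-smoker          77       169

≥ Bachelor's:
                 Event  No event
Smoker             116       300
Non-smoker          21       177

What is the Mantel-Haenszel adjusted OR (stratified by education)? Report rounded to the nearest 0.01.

OR_MH = Σ(aᵢdᵢ/nᵢ) / Σ(bᵢcᵢ/nᵢ), where nᵢ is the stratum total.
Stratum 1 (≤ High school): n = 522; a·d/n = 133·135/522 = 34.3966; b·c/n = 222·32/522 = 13.6092
Stratum 2 (Some college): n = 523; a·d/n = 102·169/523 = 32.9598; b·c/n = 175·77/523 = 25.7648
Stratum 3 (≥ Bachelor's): n = 614; a·d/n = 116·177/614 = 33.4397; b·c/n = 300·21/614 = 10.2606
OR_MH = (34.3966 + 32.9598 + 33.4397) / (13.6092 + 25.7648 + 10.2606) = 100.7961 / 49.6346 = 2.03076

2.03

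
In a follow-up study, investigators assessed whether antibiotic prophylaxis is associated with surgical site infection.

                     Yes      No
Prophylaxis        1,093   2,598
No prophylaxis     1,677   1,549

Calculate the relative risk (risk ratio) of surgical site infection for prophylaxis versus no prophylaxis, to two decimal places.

0.57

Cells: a = 1093, b = 2598, c = 1677, d = 1549.
Risk in exposed = 1093/3691 = 0.29613; risk in unexposed = 1677/3226 = 0.51984.
RR = 0.29613 / 0.51984 = 0.56965
The risk is 43% lower among the exposed than among the unexposed.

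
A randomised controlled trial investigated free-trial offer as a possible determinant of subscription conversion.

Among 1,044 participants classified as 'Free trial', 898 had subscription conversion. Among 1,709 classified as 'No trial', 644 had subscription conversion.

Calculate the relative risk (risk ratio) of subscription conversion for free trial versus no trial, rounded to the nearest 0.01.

From the description: a = 898, b = 146, c = 644, d = 1065.
Risk in exposed = 898/1044 = 0.86015; risk in unexposed = 644/1709 = 0.37683.
RR = 0.86015 / 0.37683 = 2.28261
The risk among the exposed is 2.28 times that among the unexposed.

2.28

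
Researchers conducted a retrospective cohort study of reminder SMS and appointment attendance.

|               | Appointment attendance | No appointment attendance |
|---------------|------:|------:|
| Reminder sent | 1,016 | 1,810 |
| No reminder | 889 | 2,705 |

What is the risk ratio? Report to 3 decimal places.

Cells: a = 1016, b = 1810, c = 889, d = 2705.
Risk in exposed = 1016/2826 = 0.35952; risk in unexposed = 889/3594 = 0.24736.
RR = 0.35952 / 0.24736 = 1.45344
The risk among the exposed is 1.45 times that among the unexposed.

1.453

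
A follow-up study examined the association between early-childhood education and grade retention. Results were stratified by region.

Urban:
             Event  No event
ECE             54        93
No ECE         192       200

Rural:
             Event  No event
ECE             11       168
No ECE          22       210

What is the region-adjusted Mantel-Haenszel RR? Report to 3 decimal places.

RR_MH = Σ(aᵢ·n₀ᵢ/nᵢ) / Σ(cᵢ·n₁ᵢ/nᵢ), with n₁ᵢ = aᵢ+bᵢ (exposed), n₀ᵢ = cᵢ+dᵢ (unexposed), nᵢ = n₁ᵢ+n₀ᵢ.
Stratum 1 (Urban): n₁ = 147, n₀ = 392, n = 539; a·n₀/n = 54·392/539 = 39.2727; c·n₁/n = 192·147/539 = 52.3636
Stratum 2 (Rural): n₁ = 179, n₀ = 232, n = 411; a·n₀/n = 11·232/411 = 6.2092; c·n₁/n = 22·179/411 = 9.5815
RR_MH = (39.2727 + 6.2092) / (52.3636 + 9.5815) = 45.4820 / 61.9451 = 0.73423

0.734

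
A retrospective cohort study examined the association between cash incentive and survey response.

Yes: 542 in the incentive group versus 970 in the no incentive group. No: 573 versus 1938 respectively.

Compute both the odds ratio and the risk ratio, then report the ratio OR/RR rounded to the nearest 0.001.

1.297

From the description: a = 542, b = 573, c = 970, d = 1938.
OR = (542·1938)/(573·970) = 1050396/555810 = 1.88985
Risk in exposed = 542/1115 = 0.48610; risk in unexposed = 970/2908 = 0.33356; RR = 1.45729
OR/RR = 1.88985 / 1.45729 = 1.29682
The outcome is not rare, so the OR lies further from 1 than the RR.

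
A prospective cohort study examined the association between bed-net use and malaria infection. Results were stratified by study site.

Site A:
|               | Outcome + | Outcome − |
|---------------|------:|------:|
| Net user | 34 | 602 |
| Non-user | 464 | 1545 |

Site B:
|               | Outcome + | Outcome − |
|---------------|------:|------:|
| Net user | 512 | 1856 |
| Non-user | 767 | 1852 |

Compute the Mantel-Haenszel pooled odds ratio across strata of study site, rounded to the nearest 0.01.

OR_MH = Σ(aᵢdᵢ/nᵢ) / Σ(bᵢcᵢ/nᵢ), where nᵢ is the stratum total.
Stratum 1 (Site A): n = 2645; a·d/n = 34·1545/2645 = 19.8601; b·c/n = 602·464/2645 = 105.6060
Stratum 2 (Site B): n = 4987; a·d/n = 512·1852/4987 = 190.1392; b·c/n = 1856·767/4987 = 285.4526
OR_MH = (19.8601 + 190.1392) / (105.6060 + 285.4526) = 209.9993 / 391.0586 = 0.53700

0.54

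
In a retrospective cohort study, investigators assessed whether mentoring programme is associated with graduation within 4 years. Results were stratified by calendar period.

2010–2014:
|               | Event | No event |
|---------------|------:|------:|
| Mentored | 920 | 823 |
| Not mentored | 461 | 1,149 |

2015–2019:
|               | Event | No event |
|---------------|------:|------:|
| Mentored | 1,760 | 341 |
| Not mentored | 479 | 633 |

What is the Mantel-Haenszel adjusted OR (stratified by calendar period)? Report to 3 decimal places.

OR_MH = Σ(aᵢdᵢ/nᵢ) / Σ(bᵢcᵢ/nᵢ), where nᵢ is the stratum total.
Stratum 1 (2010–2014): n = 3353; a·d/n = 920·1149/3353 = 315.2639; b·c/n = 823·461/3353 = 113.1533
Stratum 2 (2015–2019): n = 3213; a·d/n = 1760·633/3213 = 346.7414; b·c/n = 341·479/3213 = 50.8369
OR_MH = (315.2639 + 346.7414) / (113.1533 + 50.8369) = 662.0053 / 163.9902 = 4.03686

4.037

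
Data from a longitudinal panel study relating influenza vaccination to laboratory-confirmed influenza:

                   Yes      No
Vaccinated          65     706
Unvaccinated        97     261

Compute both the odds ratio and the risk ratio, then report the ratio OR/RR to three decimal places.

0.796

Cells: a = 65, b = 706, c = 97, d = 261.
OR = (65·261)/(706·97) = 16965/68482 = 0.24773
Risk in exposed = 65/771 = 0.08431; risk in unexposed = 97/358 = 0.27095; RR = 0.31115
OR/RR = 0.24773 / 0.31115 = 0.79617
The outcome is not rare, so the OR lies further from 1 than the RR.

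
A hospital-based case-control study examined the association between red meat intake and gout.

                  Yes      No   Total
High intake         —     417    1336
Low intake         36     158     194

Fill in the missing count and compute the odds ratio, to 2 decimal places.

The missing cell is in the exposed row: 1336 − 417 = 919.
So a = 919, b = 417, c = 36, d = 158.
OR = (a·d)/(b·c) = (919 × 158) / (417 × 36) = 145202 / 15012 = 9.67240

9.67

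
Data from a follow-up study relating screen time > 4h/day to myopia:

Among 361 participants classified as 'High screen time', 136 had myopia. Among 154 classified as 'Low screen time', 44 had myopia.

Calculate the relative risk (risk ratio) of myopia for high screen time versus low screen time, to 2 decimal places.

1.32

From the description: a = 136, b = 225, c = 44, d = 110.
Risk in exposed = 136/361 = 0.37673; risk in unexposed = 44/154 = 0.28571.
RR = 0.37673 / 0.28571 = 1.31856
The risk among the exposed is 1.32 times that among the unexposed.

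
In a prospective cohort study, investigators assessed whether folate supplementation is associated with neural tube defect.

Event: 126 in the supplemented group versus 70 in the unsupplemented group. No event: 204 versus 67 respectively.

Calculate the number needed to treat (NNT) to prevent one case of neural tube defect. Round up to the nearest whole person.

Risk in treated group = 126/330 = 0.38182; risk in control = 70/137 = 0.51095.
Absolute risk reduction = 0.51095 − 0.38182 = 0.12913
NNT = 1 / ARR = 1 / 0.12913 = 7.744 → round up → 8

8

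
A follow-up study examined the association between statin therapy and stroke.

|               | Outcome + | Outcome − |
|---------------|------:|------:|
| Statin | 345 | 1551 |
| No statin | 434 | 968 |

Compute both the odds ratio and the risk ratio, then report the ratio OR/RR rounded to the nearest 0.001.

0.844

Cells: a = 345, b = 1551, c = 434, d = 968.
OR = (345·968)/(1551·434) = 333960/673134 = 0.49613
Risk in exposed = 345/1896 = 0.18196; risk in unexposed = 434/1402 = 0.30956; RR = 0.58781
OR/RR = 0.49613 / 0.58781 = 0.84402
The outcome is not rare, so the OR lies further from 1 than the RR.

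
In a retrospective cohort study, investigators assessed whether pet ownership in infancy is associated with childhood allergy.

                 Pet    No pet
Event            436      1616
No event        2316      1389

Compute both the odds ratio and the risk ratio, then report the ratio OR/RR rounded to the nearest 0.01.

Reading the table with exposure as columns: a = 436 (Pet, case), b = 2316 (Pet, non-case), c = 1616 (No pet, case), d = 1389.
OR = (436·1389)/(2316·1616) = 605604/3742656 = 0.16181
Risk in exposed = 436/2752 = 0.15843; risk in unexposed = 1616/3005 = 0.53777; RR = 0.29461
OR/RR = 0.16181 / 0.29461 = 0.54925
The outcome is not rare, so the OR lies further from 1 than the RR.

0.55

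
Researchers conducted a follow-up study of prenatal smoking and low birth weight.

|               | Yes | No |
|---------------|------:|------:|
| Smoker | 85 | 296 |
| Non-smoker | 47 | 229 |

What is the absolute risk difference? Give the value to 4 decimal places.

0.0528

Cells: a = 85, b = 296, c = 47, d = 229.
Risk in exposed = 85/381 = 0.223097; risk in unexposed = 47/276 = 0.170290.
Risk difference = 0.223097 − 0.170290 = 0.052807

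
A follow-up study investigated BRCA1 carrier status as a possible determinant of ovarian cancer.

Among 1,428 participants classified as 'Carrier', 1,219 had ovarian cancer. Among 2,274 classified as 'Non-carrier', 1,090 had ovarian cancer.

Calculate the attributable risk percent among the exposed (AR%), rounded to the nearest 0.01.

From the description: a = 1219, b = 209, c = 1090, d = 1184.
Risk in exposed = 1219/1428 = 0.85364; risk in unexposed = 1090/2274 = 0.47933.
RR = 0.85364/0.47933 = 1.78090
AR% = (RR − 1)/RR × 100 = (1.78090 − 1)/1.78090 × 100 = 43.8486%

43.85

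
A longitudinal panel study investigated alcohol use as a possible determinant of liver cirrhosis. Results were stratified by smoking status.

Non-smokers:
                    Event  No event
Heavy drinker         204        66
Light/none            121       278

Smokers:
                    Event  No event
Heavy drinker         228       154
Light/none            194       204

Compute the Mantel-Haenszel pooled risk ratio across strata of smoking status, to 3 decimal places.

RR_MH = Σ(aᵢ·n₀ᵢ/nᵢ) / Σ(cᵢ·n₁ᵢ/nᵢ), with n₁ᵢ = aᵢ+bᵢ (exposed), n₀ᵢ = cᵢ+dᵢ (unexposed), nᵢ = n₁ᵢ+n₀ᵢ.
Stratum 1 (Non-smokers): n₁ = 270, n₀ = 399, n = 669; a·n₀/n = 204·399/669 = 121.6682; c·n₁/n = 121·270/669 = 48.8341
Stratum 2 (Smokers): n₁ = 382, n₀ = 398, n = 780; a·n₀/n = 228·398/780 = 116.3385; c·n₁/n = 194·382/780 = 95.0103
RR_MH = (121.6682 + 116.3385) / (48.8341 + 95.0103) = 238.0066 / 143.8443 = 1.65461

1.655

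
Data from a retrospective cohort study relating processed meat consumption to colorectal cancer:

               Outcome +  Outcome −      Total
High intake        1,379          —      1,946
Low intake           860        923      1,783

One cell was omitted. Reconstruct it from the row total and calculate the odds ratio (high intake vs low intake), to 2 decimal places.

The missing cell is in the exposed row: 1946 − 1379 = 567.
So a = 1379, b = 567, c = 860, d = 923.
OR = (a·d)/(b·c) = (1379 × 923) / (567 × 860) = 1272817 / 487620 = 2.61026

2.61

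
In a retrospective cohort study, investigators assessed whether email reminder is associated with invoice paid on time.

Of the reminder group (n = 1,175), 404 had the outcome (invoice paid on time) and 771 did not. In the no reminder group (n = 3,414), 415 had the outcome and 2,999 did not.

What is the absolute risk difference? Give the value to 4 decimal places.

From the description: a = 404, b = 771, c = 415, d = 2999.
Risk in exposed = 404/1175 = 0.343830; risk in unexposed = 415/3414 = 0.121558.
Risk difference = 0.343830 − 0.121558 = 0.222271

0.2223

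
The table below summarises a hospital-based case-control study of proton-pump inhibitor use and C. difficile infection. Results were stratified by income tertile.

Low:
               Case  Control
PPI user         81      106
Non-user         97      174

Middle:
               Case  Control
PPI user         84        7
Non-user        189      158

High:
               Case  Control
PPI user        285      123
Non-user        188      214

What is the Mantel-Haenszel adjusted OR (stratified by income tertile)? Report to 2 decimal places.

2.52

OR_MH = Σ(aᵢdᵢ/nᵢ) / Σ(bᵢcᵢ/nᵢ), where nᵢ is the stratum total.
Stratum 1 (Low): n = 458; a·d/n = 81·174/458 = 30.7729; b·c/n = 106·97/458 = 22.4498
Stratum 2 (Middle): n = 438; a·d/n = 84·158/438 = 30.3014; b·c/n = 7·189/438 = 3.0205
Stratum 3 (High): n = 810; a·d/n = 285·214/810 = 75.2963; b·c/n = 123·188/810 = 28.5481
OR_MH = (30.7729 + 30.3014 + 75.2963) / (22.4498 + 3.0205 + 28.5481) = 136.3706 / 54.0185 = 2.52452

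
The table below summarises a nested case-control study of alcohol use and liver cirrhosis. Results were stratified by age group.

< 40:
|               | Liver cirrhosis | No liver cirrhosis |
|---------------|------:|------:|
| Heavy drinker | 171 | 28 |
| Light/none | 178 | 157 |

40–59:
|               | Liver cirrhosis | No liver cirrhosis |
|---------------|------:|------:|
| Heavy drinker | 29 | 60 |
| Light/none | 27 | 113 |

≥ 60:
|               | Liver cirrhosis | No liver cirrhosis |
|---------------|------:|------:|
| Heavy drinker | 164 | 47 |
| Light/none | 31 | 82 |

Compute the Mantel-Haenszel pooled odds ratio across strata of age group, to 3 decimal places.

5.075

OR_MH = Σ(aᵢdᵢ/nᵢ) / Σ(bᵢcᵢ/nᵢ), where nᵢ is the stratum total.
Stratum 1 (< 40): n = 534; a·d/n = 171·157/534 = 50.2753; b·c/n = 28·178/534 = 9.3333
Stratum 2 (40–59): n = 229; a·d/n = 29·113/229 = 14.3100; b·c/n = 60·27/229 = 7.0742
Stratum 3 (≥ 60): n = 324; a·d/n = 164·82/324 = 41.5062; b·c/n = 47·31/324 = 4.4969
OR_MH = (50.2753 + 14.3100 + 41.5062) / (9.3333 + 7.0742 + 4.4969) = 106.0915 / 20.9045 = 5.07506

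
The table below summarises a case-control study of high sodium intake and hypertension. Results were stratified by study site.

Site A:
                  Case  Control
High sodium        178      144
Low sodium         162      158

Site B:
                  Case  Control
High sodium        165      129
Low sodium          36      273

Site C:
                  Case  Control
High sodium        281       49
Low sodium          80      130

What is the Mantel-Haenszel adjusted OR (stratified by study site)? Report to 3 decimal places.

3.629

OR_MH = Σ(aᵢdᵢ/nᵢ) / Σ(bᵢcᵢ/nᵢ), where nᵢ is the stratum total.
Stratum 1 (Site A): n = 642; a·d/n = 178·158/642 = 43.8069; b·c/n = 144·162/642 = 36.3364
Stratum 2 (Site B): n = 603; a·d/n = 165·273/603 = 74.7015; b·c/n = 129·36/603 = 7.7015
Stratum 3 (Site C): n = 540; a·d/n = 281·130/540 = 67.6481; b·c/n = 49·80/540 = 7.2593
OR_MH = (43.8069 + 74.7015 + 67.6481) / (36.3364 + 7.7015 + 7.2593) = 186.1565 / 51.2972 = 3.62898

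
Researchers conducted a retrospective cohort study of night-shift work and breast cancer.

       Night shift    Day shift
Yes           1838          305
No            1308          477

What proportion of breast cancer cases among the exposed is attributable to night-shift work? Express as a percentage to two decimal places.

33.24

Reading the table with exposure as columns: a = 1838 (Night shift, case), b = 1308 (Night shift, non-case), c = 305 (Day shift, case), d = 477.
Risk in exposed = 1838/3146 = 0.58423; risk in unexposed = 305/782 = 0.39003.
RR = 0.58423/0.39003 = 1.49794
AR% = (RR − 1)/RR × 100 = (1.49794 − 1)/1.49794 × 100 = 33.2415%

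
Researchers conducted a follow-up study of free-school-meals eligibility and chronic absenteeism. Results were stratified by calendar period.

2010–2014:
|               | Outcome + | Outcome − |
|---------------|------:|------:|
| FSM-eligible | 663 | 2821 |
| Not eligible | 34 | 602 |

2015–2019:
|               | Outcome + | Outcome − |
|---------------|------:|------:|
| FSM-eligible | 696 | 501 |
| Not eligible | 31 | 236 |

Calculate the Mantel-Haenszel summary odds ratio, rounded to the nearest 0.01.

OR_MH = Σ(aᵢdᵢ/nᵢ) / Σ(bᵢcᵢ/nᵢ), where nᵢ is the stratum total.
Stratum 1 (2010–2014): n = 4120; a·d/n = 663·602/4120 = 96.8752; b·c/n = 2821·34/4120 = 23.2801
Stratum 2 (2015–2019): n = 1464; a·d/n = 696·236/1464 = 112.1967; b·c/n = 501·31/1464 = 10.6086
OR_MH = (96.8752 + 112.1967) / (23.2801 + 10.6086) = 209.0720 / 33.8887 = 6.16937

6.17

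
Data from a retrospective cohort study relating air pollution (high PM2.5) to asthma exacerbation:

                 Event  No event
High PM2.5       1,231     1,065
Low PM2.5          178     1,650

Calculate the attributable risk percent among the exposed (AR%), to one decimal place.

Cells: a = 1231, b = 1065, c = 178, d = 1650.
Risk in exposed = 1231/2296 = 0.53615; risk in unexposed = 178/1828 = 0.09737.
RR = 0.53615/0.09737 = 5.50608
AR% = (RR − 1)/RR × 100 = (5.50608 − 1)/5.50608 × 100 = 81.8383%

81.8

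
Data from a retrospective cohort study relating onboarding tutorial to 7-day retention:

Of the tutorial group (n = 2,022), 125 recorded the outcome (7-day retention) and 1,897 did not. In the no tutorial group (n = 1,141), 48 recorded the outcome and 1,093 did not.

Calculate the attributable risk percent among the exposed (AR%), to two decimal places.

31.95

From the description: a = 125, b = 1897, c = 48, d = 1093.
Risk in exposed = 125/2022 = 0.06182; risk in unexposed = 48/1141 = 0.04207.
RR = 0.06182/0.04207 = 1.46951
AR% = (RR − 1)/RR × 100 = (1.46951 − 1)/1.46951 × 100 = 31.9502%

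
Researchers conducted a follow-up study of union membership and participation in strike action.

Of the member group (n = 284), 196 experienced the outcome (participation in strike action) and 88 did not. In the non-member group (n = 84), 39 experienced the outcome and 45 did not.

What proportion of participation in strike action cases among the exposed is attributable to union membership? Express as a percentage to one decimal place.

From the description: a = 196, b = 88, c = 39, d = 45.
Risk in exposed = 196/284 = 0.69014; risk in unexposed = 39/84 = 0.46429.
RR = 0.69014/0.46429 = 1.48646
AR% = (RR − 1)/RR × 100 = (1.48646 − 1)/1.48646 × 100 = 32.7259%

32.7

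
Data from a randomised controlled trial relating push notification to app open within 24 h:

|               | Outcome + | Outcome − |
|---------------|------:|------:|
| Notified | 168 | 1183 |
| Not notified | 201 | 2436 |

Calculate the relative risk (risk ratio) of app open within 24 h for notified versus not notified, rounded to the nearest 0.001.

Cells: a = 168, b = 1183, c = 201, d = 2436.
Risk in exposed = 168/1351 = 0.12435; risk in unexposed = 201/2637 = 0.07622.
RR = 0.12435 / 0.07622 = 1.63143
The risk among the exposed is 1.63 times that among the unexposed.

1.631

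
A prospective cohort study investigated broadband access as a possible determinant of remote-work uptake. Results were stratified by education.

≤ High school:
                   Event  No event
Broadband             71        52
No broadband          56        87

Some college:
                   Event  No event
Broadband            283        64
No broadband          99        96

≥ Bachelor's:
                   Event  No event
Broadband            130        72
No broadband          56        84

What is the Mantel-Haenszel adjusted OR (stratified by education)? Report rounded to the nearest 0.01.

OR_MH = Σ(aᵢdᵢ/nᵢ) / Σ(bᵢcᵢ/nᵢ), where nᵢ is the stratum total.
Stratum 1 (≤ High school): n = 266; a·d/n = 71·87/266 = 23.2218; b·c/n = 52·56/266 = 10.9474
Stratum 2 (Some college): n = 542; a·d/n = 283·96/542 = 50.1255; b·c/n = 64·99/542 = 11.6900
Stratum 3 (≥ Bachelor's): n = 342; a·d/n = 130·84/342 = 31.9298; b·c/n = 72·56/342 = 11.7895
OR_MH = (23.2218 + 50.1255 + 31.9298) / (10.9474 + 11.6900 + 11.7895) = 105.2771 / 34.4269 = 3.05799

3.06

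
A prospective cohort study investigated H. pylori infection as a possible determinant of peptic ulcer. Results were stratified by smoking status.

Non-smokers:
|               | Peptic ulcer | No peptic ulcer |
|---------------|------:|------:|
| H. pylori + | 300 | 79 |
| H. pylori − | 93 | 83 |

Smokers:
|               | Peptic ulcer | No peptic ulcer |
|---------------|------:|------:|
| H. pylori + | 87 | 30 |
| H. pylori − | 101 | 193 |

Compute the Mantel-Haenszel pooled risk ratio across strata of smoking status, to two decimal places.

1.71

RR_MH = Σ(aᵢ·n₀ᵢ/nᵢ) / Σ(cᵢ·n₁ᵢ/nᵢ), with n₁ᵢ = aᵢ+bᵢ (exposed), n₀ᵢ = cᵢ+dᵢ (unexposed), nᵢ = n₁ᵢ+n₀ᵢ.
Stratum 1 (Non-smokers): n₁ = 379, n₀ = 176, n = 555; a·n₀/n = 300·176/555 = 95.1351; c·n₁/n = 93·379/555 = 63.5081
Stratum 2 (Smokers): n₁ = 117, n₀ = 294, n = 411; a·n₀/n = 87·294/411 = 62.2336; c·n₁/n = 101·117/411 = 28.7518
RR_MH = (95.1351 + 62.2336) / (63.5081 + 28.7518) = 157.3687 / 92.2599 = 1.70571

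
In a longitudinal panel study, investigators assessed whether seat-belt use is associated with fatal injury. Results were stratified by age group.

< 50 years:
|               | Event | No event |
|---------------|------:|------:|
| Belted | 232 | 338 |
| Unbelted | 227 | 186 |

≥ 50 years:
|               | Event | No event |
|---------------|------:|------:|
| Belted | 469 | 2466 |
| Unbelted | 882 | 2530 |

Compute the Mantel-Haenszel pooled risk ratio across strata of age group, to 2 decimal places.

RR_MH = Σ(aᵢ·n₀ᵢ/nᵢ) / Σ(cᵢ·n₁ᵢ/nᵢ), with n₁ᵢ = aᵢ+bᵢ (exposed), n₀ᵢ = cᵢ+dᵢ (unexposed), nᵢ = n₁ᵢ+n₀ᵢ.
Stratum 1 (< 50 years): n₁ = 570, n₀ = 413, n = 983; a·n₀/n = 232·413/983 = 97.4730; c·n₁/n = 227·570/983 = 131.6277
Stratum 2 (≥ 50 years): n₁ = 2935, n₀ = 3412, n = 6347; a·n₀/n = 469·3412/6347 = 252.1235; c·n₁/n = 882·2935/6347 = 407.8573
RR_MH = (97.4730 + 252.1235) / (131.6277 + 407.8573) = 349.5966 / 539.4849 = 0.64802

0.65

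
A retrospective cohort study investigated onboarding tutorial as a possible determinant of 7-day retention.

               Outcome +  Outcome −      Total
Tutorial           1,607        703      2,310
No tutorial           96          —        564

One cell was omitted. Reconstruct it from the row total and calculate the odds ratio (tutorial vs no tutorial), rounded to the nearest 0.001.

The missing cell is in the unexposed row: 564 − 96 = 468.
So a = 1607, b = 703, c = 96, d = 468.
OR = (a·d)/(b·c) = (1607 × 468) / (703 × 96) = 752076 / 67488 = 11.14385

11.144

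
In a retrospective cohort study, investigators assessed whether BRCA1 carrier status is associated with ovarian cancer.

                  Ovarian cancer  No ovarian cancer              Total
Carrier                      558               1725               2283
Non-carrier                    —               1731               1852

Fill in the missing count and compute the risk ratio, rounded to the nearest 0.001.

3.741

The missing cell is in the unexposed row: 1852 − 1731 = 121.
So a = 558, b = 1725, c = 121, d = 1731.
RR = [a/(a+b)] / [c/(c+d)] = (558/2283) / (121/1852) = 0.24442/0.06533 = 3.74097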